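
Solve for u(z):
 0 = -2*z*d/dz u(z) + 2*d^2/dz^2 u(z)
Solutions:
 u(z) = C1 + C2*erfi(sqrt(2)*z/2)


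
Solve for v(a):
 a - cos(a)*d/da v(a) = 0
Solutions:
 v(a) = C1 + Integral(a/cos(a), a)


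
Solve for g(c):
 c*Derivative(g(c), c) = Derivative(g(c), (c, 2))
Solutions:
 g(c) = C1 + C2*erfi(sqrt(2)*c/2)


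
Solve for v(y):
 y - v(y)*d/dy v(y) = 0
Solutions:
 v(y) = -sqrt(C1 + y^2)
 v(y) = sqrt(C1 + y^2)


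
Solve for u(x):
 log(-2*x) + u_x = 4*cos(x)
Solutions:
 u(x) = C1 - x*log(-x) - x*log(2) + x + 4*sin(x)


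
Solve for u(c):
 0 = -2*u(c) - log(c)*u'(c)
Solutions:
 u(c) = C1*exp(-2*li(c))


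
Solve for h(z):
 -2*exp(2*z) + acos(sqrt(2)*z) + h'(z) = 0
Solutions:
 h(z) = C1 - z*acos(sqrt(2)*z) + sqrt(2)*sqrt(1 - 2*z^2)/2 + exp(2*z)


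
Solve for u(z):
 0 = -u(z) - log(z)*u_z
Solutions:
 u(z) = C1*exp(-li(z))


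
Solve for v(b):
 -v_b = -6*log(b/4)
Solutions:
 v(b) = C1 + 6*b*log(b) - b*log(4096) - 6*b


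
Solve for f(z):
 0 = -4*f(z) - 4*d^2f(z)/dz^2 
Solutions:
 f(z) = C1*sin(z) + C2*cos(z)


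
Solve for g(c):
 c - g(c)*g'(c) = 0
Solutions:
 g(c) = -sqrt(C1 + c^2)
 g(c) = sqrt(C1 + c^2)


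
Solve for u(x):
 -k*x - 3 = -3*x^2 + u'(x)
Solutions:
 u(x) = C1 - k*x^2/2 + x^3 - 3*x


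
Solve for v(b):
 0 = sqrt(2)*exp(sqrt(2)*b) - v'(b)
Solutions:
 v(b) = C1 + exp(sqrt(2)*b)


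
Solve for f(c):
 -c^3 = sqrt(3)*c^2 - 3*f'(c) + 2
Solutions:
 f(c) = C1 + c^4/12 + sqrt(3)*c^3/9 + 2*c/3


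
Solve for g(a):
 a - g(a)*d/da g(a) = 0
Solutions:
 g(a) = -sqrt(C1 + a^2)
 g(a) = sqrt(C1 + a^2)


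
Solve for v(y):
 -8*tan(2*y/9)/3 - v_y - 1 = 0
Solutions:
 v(y) = C1 - y + 12*log(cos(2*y/9))


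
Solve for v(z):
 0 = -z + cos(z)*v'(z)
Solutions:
 v(z) = C1 + Integral(z/cos(z), z)


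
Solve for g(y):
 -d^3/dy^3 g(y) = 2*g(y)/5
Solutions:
 g(y) = C3*exp(-2^(1/3)*5^(2/3)*y/5) + (C1*sin(2^(1/3)*sqrt(3)*5^(2/3)*y/10) + C2*cos(2^(1/3)*sqrt(3)*5^(2/3)*y/10))*exp(2^(1/3)*5^(2/3)*y/10)


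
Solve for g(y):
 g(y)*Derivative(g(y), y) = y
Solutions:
 g(y) = -sqrt(C1 + y^2)
 g(y) = sqrt(C1 + y^2)


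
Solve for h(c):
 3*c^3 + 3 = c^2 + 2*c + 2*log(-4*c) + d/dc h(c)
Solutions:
 h(c) = C1 + 3*c^4/4 - c^3/3 - c^2 - 2*c*log(-c) + c*(5 - 4*log(2))


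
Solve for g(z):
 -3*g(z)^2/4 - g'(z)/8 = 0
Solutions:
 g(z) = 1/(C1 + 6*z)


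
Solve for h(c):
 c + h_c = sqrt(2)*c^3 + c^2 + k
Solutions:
 h(c) = C1 + sqrt(2)*c^4/4 + c^3/3 - c^2/2 + c*k


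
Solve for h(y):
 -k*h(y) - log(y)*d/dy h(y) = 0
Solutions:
 h(y) = C1*exp(-k*li(y))


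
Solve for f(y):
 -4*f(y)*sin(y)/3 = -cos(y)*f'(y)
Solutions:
 f(y) = C1/cos(y)^(4/3)


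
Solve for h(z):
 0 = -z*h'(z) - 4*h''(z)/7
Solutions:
 h(z) = C1 + C2*erf(sqrt(14)*z/4)


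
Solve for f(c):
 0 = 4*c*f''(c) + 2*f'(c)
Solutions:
 f(c) = C1 + C2*sqrt(c)


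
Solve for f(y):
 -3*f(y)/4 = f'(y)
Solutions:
 f(y) = C1*exp(-3*y/4)


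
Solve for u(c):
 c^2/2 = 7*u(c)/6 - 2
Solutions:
 u(c) = 3*c^2/7 + 12/7


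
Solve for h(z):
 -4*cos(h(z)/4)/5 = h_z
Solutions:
 4*z/5 - 2*log(sin(h(z)/4) - 1) + 2*log(sin(h(z)/4) + 1) = C1


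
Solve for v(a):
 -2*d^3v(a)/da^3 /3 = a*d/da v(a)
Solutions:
 v(a) = C1 + Integral(C2*airyai(-2^(2/3)*3^(1/3)*a/2) + C3*airybi(-2^(2/3)*3^(1/3)*a/2), a)


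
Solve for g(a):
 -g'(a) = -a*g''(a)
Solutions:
 g(a) = C1 + C2*a^2


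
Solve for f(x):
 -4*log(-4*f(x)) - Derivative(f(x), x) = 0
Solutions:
 Integral(1/(log(-_y) + 2*log(2)), (_y, f(x)))/4 = C1 - x


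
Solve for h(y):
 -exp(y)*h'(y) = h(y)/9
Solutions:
 h(y) = C1*exp(exp(-y)/9)


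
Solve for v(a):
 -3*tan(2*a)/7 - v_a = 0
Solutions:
 v(a) = C1 + 3*log(cos(2*a))/14


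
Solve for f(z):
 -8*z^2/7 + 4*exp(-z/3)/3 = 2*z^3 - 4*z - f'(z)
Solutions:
 f(z) = C1 + z^4/2 + 8*z^3/21 - 2*z^2 + 4*exp(-z/3)


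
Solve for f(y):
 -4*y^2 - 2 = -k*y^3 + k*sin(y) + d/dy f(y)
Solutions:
 f(y) = C1 + k*y^4/4 + k*cos(y) - 4*y^3/3 - 2*y


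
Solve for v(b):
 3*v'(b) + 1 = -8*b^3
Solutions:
 v(b) = C1 - 2*b^4/3 - b/3


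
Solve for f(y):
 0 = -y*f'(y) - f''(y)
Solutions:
 f(y) = C1 + C2*erf(sqrt(2)*y/2)


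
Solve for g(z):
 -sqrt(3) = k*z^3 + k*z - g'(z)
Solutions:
 g(z) = C1 + k*z^4/4 + k*z^2/2 + sqrt(3)*z


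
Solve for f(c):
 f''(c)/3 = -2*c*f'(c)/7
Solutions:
 f(c) = C1 + C2*erf(sqrt(21)*c/7)


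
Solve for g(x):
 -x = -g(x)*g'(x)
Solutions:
 g(x) = -sqrt(C1 + x^2)
 g(x) = sqrt(C1 + x^2)


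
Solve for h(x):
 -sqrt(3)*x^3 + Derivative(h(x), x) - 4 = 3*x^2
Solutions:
 h(x) = C1 + sqrt(3)*x^4/4 + x^3 + 4*x


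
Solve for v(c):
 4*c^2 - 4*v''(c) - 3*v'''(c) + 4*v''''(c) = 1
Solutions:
 v(c) = C1 + C2*c + C3*exp(c*(3 - sqrt(73))/8) + C4*exp(c*(3 + sqrt(73))/8) + c^4/12 - c^3/4 + 23*c^2/16


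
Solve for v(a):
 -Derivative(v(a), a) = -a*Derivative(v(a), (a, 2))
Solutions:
 v(a) = C1 + C2*a^2


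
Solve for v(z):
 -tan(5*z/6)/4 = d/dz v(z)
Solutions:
 v(z) = C1 + 3*log(cos(5*z/6))/10


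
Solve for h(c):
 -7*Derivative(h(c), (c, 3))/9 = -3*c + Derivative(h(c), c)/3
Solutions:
 h(c) = C1 + C2*sin(sqrt(21)*c/7) + C3*cos(sqrt(21)*c/7) + 9*c^2/2


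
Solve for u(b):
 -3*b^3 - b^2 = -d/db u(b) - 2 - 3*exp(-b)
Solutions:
 u(b) = C1 + 3*b^4/4 + b^3/3 - 2*b + 3*exp(-b)


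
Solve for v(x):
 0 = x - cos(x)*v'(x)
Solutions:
 v(x) = C1 + Integral(x/cos(x), x)


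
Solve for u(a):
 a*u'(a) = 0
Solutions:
 u(a) = C1


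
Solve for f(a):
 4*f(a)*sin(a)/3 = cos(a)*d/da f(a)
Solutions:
 f(a) = C1/cos(a)^(4/3)


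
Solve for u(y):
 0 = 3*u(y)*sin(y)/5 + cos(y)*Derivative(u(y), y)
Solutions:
 u(y) = C1*cos(y)^(3/5)


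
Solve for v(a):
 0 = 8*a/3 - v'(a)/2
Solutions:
 v(a) = C1 + 8*a^2/3


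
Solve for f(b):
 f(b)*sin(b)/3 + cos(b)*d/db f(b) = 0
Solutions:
 f(b) = C1*cos(b)^(1/3)


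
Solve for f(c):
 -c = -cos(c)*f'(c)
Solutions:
 f(c) = C1 + Integral(c/cos(c), c)


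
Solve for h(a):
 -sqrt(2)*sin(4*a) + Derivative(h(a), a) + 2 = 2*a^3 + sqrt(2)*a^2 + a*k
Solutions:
 h(a) = C1 + a^4/2 + sqrt(2)*a^3/3 + a^2*k/2 - 2*a - sqrt(2)*cos(4*a)/4


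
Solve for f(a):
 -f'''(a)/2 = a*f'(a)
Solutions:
 f(a) = C1 + Integral(C2*airyai(-2^(1/3)*a) + C3*airybi(-2^(1/3)*a), a)


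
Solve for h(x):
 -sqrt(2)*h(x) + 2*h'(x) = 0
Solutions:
 h(x) = C1*exp(sqrt(2)*x/2)


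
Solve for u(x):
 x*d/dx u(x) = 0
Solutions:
 u(x) = C1


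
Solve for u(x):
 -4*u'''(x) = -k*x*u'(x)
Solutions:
 u(x) = C1 + Integral(C2*airyai(2^(1/3)*k^(1/3)*x/2) + C3*airybi(2^(1/3)*k^(1/3)*x/2), x)


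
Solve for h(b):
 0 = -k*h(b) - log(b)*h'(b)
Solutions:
 h(b) = C1*exp(-k*li(b))


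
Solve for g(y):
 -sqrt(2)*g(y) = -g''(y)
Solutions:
 g(y) = C1*exp(-2^(1/4)*y) + C2*exp(2^(1/4)*y)


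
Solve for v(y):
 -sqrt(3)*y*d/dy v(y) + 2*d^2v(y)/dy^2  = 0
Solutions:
 v(y) = C1 + C2*erfi(3^(1/4)*y/2)


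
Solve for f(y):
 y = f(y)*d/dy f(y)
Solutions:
 f(y) = -sqrt(C1 + y^2)
 f(y) = sqrt(C1 + y^2)


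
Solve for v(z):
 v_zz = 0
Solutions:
 v(z) = C1 + C2*z


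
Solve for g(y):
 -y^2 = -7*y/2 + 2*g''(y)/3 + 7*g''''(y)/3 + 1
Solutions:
 g(y) = C1 + C2*y + C3*sin(sqrt(14)*y/7) + C4*cos(sqrt(14)*y/7) - y^4/8 + 7*y^3/8 + 9*y^2/2


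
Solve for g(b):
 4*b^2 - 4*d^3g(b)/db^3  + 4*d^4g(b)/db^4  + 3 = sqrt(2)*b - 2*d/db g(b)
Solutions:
 g(b) = C1 + C2*exp(b*(2*2^(2/3)/(3*sqrt(57) + 23)^(1/3) + 4 + 2^(1/3)*(3*sqrt(57) + 23)^(1/3))/12)*sin(2^(1/3)*sqrt(3)*b*(-(3*sqrt(57) + 23)^(1/3) + 2*2^(1/3)/(3*sqrt(57) + 23)^(1/3))/12) + C3*exp(b*(2*2^(2/3)/(3*sqrt(57) + 23)^(1/3) + 4 + 2^(1/3)*(3*sqrt(57) + 23)^(1/3))/12)*cos(2^(1/3)*sqrt(3)*b*(-(3*sqrt(57) + 23)^(1/3) + 2*2^(1/3)/(3*sqrt(57) + 23)^(1/3))/12) + C4*exp(b*(-2^(1/3)*(3*sqrt(57) + 23)^(1/3) - 2*2^(2/3)/(3*sqrt(57) + 23)^(1/3) + 2)/6) - 2*b^3/3 + sqrt(2)*b^2/4 - 19*b/2


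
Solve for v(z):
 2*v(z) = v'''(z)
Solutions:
 v(z) = C3*exp(2^(1/3)*z) + (C1*sin(2^(1/3)*sqrt(3)*z/2) + C2*cos(2^(1/3)*sqrt(3)*z/2))*exp(-2^(1/3)*z/2)


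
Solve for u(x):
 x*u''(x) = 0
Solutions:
 u(x) = C1 + C2*x


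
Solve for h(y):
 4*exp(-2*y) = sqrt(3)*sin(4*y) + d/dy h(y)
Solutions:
 h(y) = C1 + sqrt(3)*cos(4*y)/4 - 2*exp(-2*y)


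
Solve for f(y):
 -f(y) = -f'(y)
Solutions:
 f(y) = C1*exp(y)


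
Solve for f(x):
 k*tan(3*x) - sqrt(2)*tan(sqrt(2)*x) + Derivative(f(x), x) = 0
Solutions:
 f(x) = C1 + k*log(cos(3*x))/3 - log(cos(sqrt(2)*x))


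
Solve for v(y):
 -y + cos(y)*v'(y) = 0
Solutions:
 v(y) = C1 + Integral(y/cos(y), y)


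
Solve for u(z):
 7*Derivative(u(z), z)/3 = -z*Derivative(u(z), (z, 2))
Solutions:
 u(z) = C1 + C2/z^(4/3)


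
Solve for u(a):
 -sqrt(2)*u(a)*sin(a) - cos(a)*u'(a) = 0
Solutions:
 u(a) = C1*cos(a)^(sqrt(2))


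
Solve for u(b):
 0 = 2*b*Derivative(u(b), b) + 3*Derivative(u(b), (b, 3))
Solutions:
 u(b) = C1 + Integral(C2*airyai(-2^(1/3)*3^(2/3)*b/3) + C3*airybi(-2^(1/3)*3^(2/3)*b/3), b)


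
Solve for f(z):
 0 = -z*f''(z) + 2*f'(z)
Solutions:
 f(z) = C1 + C2*z^3


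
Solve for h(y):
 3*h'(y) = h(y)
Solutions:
 h(y) = C1*exp(y/3)


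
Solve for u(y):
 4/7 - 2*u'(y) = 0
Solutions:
 u(y) = C1 + 2*y/7


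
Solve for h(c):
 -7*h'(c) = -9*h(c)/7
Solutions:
 h(c) = C1*exp(9*c/49)


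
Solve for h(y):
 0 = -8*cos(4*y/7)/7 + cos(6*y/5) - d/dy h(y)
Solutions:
 h(y) = C1 - 2*sin(4*y/7) + 5*sin(6*y/5)/6


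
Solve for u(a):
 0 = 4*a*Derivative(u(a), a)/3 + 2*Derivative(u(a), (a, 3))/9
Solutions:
 u(a) = C1 + Integral(C2*airyai(-6^(1/3)*a) + C3*airybi(-6^(1/3)*a), a)


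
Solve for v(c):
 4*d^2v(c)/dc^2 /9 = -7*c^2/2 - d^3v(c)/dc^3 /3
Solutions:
 v(c) = C1 + C2*c + C3*exp(-4*c/3) - 21*c^4/32 + 63*c^3/32 - 567*c^2/128


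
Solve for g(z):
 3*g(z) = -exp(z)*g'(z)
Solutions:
 g(z) = C1*exp(3*exp(-z))


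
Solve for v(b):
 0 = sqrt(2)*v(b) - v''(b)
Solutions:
 v(b) = C1*exp(-2^(1/4)*b) + C2*exp(2^(1/4)*b)


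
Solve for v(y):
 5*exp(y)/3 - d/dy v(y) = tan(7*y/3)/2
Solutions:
 v(y) = C1 + 5*exp(y)/3 + 3*log(cos(7*y/3))/14


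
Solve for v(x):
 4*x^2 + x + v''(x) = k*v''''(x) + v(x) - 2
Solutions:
 v(x) = C1*exp(-sqrt(2)*x*sqrt((1 - sqrt(1 - 4*k))/k)/2) + C2*exp(sqrt(2)*x*sqrt((1 - sqrt(1 - 4*k))/k)/2) + C3*exp(-sqrt(2)*x*sqrt((sqrt(1 - 4*k) + 1)/k)/2) + C4*exp(sqrt(2)*x*sqrt((sqrt(1 - 4*k) + 1)/k)/2) + 4*x^2 + x + 10


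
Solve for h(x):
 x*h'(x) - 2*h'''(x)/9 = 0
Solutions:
 h(x) = C1 + Integral(C2*airyai(6^(2/3)*x/2) + C3*airybi(6^(2/3)*x/2), x)


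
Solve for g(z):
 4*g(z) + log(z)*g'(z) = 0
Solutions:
 g(z) = C1*exp(-4*li(z))


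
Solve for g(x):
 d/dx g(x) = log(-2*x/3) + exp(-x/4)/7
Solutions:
 g(x) = C1 + x*log(-x) + x*(-log(3) - 1 + log(2)) - 4*exp(-x/4)/7


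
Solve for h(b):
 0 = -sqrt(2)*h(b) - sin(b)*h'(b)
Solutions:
 h(b) = C1*(cos(b) + 1)^(sqrt(2)/2)/(cos(b) - 1)^(sqrt(2)/2)


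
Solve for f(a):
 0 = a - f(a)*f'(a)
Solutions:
 f(a) = -sqrt(C1 + a^2)
 f(a) = sqrt(C1 + a^2)


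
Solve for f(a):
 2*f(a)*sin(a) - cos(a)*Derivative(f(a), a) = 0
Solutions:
 f(a) = C1/cos(a)^2


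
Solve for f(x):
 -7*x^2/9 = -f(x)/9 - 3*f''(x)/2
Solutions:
 f(x) = C1*sin(sqrt(6)*x/9) + C2*cos(sqrt(6)*x/9) + 7*x^2 - 189


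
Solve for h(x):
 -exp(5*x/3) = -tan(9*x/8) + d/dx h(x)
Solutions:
 h(x) = C1 - 3*exp(5*x/3)/5 - 8*log(cos(9*x/8))/9


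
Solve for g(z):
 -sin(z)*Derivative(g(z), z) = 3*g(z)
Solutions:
 g(z) = C1*(cos(z) + 1)^(3/2)/(cos(z) - 1)^(3/2)


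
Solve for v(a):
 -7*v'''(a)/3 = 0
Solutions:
 v(a) = C1 + C2*a + C3*a^2


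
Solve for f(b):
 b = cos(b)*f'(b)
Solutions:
 f(b) = C1 + Integral(b/cos(b), b)


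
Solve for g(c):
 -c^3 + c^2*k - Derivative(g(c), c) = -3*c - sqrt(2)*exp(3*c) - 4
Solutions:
 g(c) = C1 - c^4/4 + c^3*k/3 + 3*c^2/2 + 4*c + sqrt(2)*exp(3*c)/3


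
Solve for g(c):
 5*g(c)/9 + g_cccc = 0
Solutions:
 g(c) = (C1*sin(5^(1/4)*sqrt(6)*c/6) + C2*cos(5^(1/4)*sqrt(6)*c/6))*exp(-5^(1/4)*sqrt(6)*c/6) + (C3*sin(5^(1/4)*sqrt(6)*c/6) + C4*cos(5^(1/4)*sqrt(6)*c/6))*exp(5^(1/4)*sqrt(6)*c/6)


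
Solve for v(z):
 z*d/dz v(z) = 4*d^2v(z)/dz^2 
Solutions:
 v(z) = C1 + C2*erfi(sqrt(2)*z/4)


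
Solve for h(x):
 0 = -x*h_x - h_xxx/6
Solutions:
 h(x) = C1 + Integral(C2*airyai(-6^(1/3)*x) + C3*airybi(-6^(1/3)*x), x)


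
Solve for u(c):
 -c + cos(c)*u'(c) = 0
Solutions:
 u(c) = C1 + Integral(c/cos(c), c)


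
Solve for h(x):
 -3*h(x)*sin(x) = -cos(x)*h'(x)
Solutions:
 h(x) = C1/cos(x)^3


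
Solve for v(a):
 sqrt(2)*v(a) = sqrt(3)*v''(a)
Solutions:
 v(a) = C1*exp(-2^(1/4)*3^(3/4)*a/3) + C2*exp(2^(1/4)*3^(3/4)*a/3)


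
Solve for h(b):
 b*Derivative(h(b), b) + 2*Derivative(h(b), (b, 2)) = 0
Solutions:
 h(b) = C1 + C2*erf(b/2)


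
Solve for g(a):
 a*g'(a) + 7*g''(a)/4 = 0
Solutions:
 g(a) = C1 + C2*erf(sqrt(14)*a/7)


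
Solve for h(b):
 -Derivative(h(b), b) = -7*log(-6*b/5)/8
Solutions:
 h(b) = C1 + 7*b*log(-b)/8 + 7*b*(-log(5) - 1 + log(6))/8


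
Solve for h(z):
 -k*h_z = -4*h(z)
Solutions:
 h(z) = C1*exp(4*z/k)


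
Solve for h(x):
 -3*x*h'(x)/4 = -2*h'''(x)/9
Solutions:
 h(x) = C1 + Integral(C2*airyai(3*x/2) + C3*airybi(3*x/2), x)


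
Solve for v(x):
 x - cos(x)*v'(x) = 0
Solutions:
 v(x) = C1 + Integral(x/cos(x), x)


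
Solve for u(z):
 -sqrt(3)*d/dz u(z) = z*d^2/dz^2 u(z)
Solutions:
 u(z) = C1 + C2*z^(1 - sqrt(3))


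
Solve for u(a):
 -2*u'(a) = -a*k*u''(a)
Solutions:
 u(a) = C1 + a^(((re(k) + 2)*re(k) + im(k)^2)/(re(k)^2 + im(k)^2))*(C2*sin(2*log(a)*Abs(im(k))/(re(k)^2 + im(k)^2)) + C3*cos(2*log(a)*im(k)/(re(k)^2 + im(k)^2)))


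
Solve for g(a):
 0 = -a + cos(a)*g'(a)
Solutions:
 g(a) = C1 + Integral(a/cos(a), a)


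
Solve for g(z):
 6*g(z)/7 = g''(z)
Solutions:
 g(z) = C1*exp(-sqrt(42)*z/7) + C2*exp(sqrt(42)*z/7)


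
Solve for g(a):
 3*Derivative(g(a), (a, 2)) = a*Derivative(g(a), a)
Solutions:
 g(a) = C1 + C2*erfi(sqrt(6)*a/6)


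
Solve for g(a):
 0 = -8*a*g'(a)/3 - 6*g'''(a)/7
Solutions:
 g(a) = C1 + Integral(C2*airyai(-84^(1/3)*a/3) + C3*airybi(-84^(1/3)*a/3), a)


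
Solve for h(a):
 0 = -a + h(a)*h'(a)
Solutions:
 h(a) = -sqrt(C1 + a^2)
 h(a) = sqrt(C1 + a^2)


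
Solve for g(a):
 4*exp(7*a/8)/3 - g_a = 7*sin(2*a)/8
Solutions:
 g(a) = C1 + 32*exp(7*a/8)/21 + 7*cos(2*a)/16


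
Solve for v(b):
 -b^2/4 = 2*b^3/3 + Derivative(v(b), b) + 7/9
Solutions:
 v(b) = C1 - b^4/6 - b^3/12 - 7*b/9


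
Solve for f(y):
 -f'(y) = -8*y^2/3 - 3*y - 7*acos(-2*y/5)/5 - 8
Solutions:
 f(y) = C1 + 8*y^3/9 + 3*y^2/2 + 7*y*acos(-2*y/5)/5 + 8*y + 7*sqrt(25 - 4*y^2)/10


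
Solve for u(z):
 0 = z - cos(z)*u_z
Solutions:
 u(z) = C1 + Integral(z/cos(z), z)


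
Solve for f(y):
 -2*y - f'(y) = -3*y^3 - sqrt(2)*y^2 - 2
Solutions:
 f(y) = C1 + 3*y^4/4 + sqrt(2)*y^3/3 - y^2 + 2*y


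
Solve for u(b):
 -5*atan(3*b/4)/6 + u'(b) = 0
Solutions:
 u(b) = C1 + 5*b*atan(3*b/4)/6 - 5*log(9*b^2 + 16)/9


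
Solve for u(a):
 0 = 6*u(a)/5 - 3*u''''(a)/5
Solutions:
 u(a) = C1*exp(-2^(1/4)*a) + C2*exp(2^(1/4)*a) + C3*sin(2^(1/4)*a) + C4*cos(2^(1/4)*a)


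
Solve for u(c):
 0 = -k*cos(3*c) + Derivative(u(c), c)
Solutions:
 u(c) = C1 + k*sin(3*c)/3


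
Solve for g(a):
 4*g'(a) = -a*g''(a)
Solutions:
 g(a) = C1 + C2/a^3


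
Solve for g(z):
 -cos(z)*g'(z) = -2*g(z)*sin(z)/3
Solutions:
 g(z) = C1/cos(z)^(2/3)


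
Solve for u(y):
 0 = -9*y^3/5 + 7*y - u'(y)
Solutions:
 u(y) = C1 - 9*y^4/20 + 7*y^2/2


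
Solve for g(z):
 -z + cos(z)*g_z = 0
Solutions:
 g(z) = C1 + Integral(z/cos(z), z)


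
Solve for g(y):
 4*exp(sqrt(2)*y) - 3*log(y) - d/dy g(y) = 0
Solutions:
 g(y) = C1 - 3*y*log(y) + 3*y + 2*sqrt(2)*exp(sqrt(2)*y)


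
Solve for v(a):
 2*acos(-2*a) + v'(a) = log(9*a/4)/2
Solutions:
 v(a) = C1 + a*log(a)/2 - 2*a*acos(-2*a) - a*log(2) - a/2 + a*log(3) - sqrt(1 - 4*a^2)


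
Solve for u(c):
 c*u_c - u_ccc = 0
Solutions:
 u(c) = C1 + Integral(C2*airyai(c) + C3*airybi(c), c)


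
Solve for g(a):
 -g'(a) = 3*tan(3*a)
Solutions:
 g(a) = C1 + log(cos(3*a))


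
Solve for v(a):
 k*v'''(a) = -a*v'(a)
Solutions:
 v(a) = C1 + Integral(C2*airyai(a*(-1/k)^(1/3)) + C3*airybi(a*(-1/k)^(1/3)), a)


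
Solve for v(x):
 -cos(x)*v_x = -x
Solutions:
 v(x) = C1 + Integral(x/cos(x), x)


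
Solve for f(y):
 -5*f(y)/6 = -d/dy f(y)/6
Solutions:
 f(y) = C1*exp(5*y)


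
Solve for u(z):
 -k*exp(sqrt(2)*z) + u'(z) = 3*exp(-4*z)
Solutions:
 u(z) = C1 + sqrt(2)*k*exp(sqrt(2)*z)/2 - 3*exp(-4*z)/4


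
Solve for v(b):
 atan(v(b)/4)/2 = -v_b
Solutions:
 Integral(1/atan(_y/4), (_y, v(b))) = C1 - b/2


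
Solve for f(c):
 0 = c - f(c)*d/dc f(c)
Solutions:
 f(c) = -sqrt(C1 + c^2)
 f(c) = sqrt(C1 + c^2)


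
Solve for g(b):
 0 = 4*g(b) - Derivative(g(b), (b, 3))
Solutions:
 g(b) = C3*exp(2^(2/3)*b) + (C1*sin(2^(2/3)*sqrt(3)*b/2) + C2*cos(2^(2/3)*sqrt(3)*b/2))*exp(-2^(2/3)*b/2)


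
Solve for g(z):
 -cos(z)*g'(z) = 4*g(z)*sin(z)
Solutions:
 g(z) = C1*cos(z)^4


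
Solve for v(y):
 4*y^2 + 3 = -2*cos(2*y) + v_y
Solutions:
 v(y) = C1 + 4*y^3/3 + 3*y + sin(2*y)


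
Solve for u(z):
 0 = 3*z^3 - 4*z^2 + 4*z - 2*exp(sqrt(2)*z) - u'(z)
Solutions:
 u(z) = C1 + 3*z^4/4 - 4*z^3/3 + 2*z^2 - sqrt(2)*exp(sqrt(2)*z)


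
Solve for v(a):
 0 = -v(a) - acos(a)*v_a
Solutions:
 v(a) = C1*exp(-Integral(1/acos(a), a))


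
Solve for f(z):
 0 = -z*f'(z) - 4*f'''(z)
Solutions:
 f(z) = C1 + Integral(C2*airyai(-2^(1/3)*z/2) + C3*airybi(-2^(1/3)*z/2), z)


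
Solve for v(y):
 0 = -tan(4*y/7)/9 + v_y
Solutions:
 v(y) = C1 - 7*log(cos(4*y/7))/36


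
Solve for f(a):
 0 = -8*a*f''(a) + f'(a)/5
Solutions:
 f(a) = C1 + C2*a^(41/40)


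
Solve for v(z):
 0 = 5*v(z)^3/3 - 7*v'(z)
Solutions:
 v(z) = -sqrt(42)*sqrt(-1/(C1 + 5*z))/2
 v(z) = sqrt(42)*sqrt(-1/(C1 + 5*z))/2


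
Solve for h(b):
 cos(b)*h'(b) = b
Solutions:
 h(b) = C1 + Integral(b/cos(b), b)


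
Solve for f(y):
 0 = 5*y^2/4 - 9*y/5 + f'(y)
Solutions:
 f(y) = C1 - 5*y^3/12 + 9*y^2/10


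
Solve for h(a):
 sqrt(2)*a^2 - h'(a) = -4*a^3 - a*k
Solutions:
 h(a) = C1 + a^4 + sqrt(2)*a^3/3 + a^2*k/2


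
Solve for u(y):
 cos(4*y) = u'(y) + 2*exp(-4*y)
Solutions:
 u(y) = C1 + sin(4*y)/4 + exp(-4*y)/2


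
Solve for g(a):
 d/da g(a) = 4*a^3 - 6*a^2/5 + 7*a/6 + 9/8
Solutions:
 g(a) = C1 + a^4 - 2*a^3/5 + 7*a^2/12 + 9*a/8


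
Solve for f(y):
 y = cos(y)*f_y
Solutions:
 f(y) = C1 + Integral(y/cos(y), y)


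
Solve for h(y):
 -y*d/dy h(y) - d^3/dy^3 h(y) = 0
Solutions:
 h(y) = C1 + Integral(C2*airyai(-y) + C3*airybi(-y), y)


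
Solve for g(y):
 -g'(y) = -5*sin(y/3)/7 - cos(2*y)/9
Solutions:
 g(y) = C1 + sin(2*y)/18 - 15*cos(y/3)/7


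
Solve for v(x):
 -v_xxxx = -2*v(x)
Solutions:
 v(x) = C1*exp(-2^(1/4)*x) + C2*exp(2^(1/4)*x) + C3*sin(2^(1/4)*x) + C4*cos(2^(1/4)*x)


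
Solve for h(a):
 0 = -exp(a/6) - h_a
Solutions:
 h(a) = C1 - 6*exp(a/6)


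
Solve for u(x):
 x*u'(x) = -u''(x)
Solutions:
 u(x) = C1 + C2*erf(sqrt(2)*x/2)


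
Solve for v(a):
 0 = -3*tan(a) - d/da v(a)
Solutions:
 v(a) = C1 + 3*log(cos(a))


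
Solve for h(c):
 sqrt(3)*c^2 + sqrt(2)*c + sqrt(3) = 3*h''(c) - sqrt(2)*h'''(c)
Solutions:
 h(c) = C1 + C2*c + C3*exp(3*sqrt(2)*c/2) + sqrt(3)*c^4/36 + c^3*(3*sqrt(2) + 2*sqrt(6))/54 + c^2*(6 + 13*sqrt(3))/54


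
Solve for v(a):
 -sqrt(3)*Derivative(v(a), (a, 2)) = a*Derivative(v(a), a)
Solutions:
 v(a) = C1 + C2*erf(sqrt(2)*3^(3/4)*a/6)


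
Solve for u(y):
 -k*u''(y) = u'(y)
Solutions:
 u(y) = C1 + C2*exp(-y/k)


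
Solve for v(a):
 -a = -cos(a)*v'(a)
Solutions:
 v(a) = C1 + Integral(a/cos(a), a)


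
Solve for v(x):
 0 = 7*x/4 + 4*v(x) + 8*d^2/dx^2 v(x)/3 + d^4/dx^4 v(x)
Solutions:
 v(x) = -7*x/16 + (C1*sin(sqrt(2)*x*cos(atan(sqrt(5)/2)/2)) + C2*cos(sqrt(2)*x*cos(atan(sqrt(5)/2)/2)))*exp(-sqrt(2)*x*sin(atan(sqrt(5)/2)/2)) + (C3*sin(sqrt(2)*x*cos(atan(sqrt(5)/2)/2)) + C4*cos(sqrt(2)*x*cos(atan(sqrt(5)/2)/2)))*exp(sqrt(2)*x*sin(atan(sqrt(5)/2)/2))


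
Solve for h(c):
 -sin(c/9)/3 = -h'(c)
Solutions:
 h(c) = C1 - 3*cos(c/9)


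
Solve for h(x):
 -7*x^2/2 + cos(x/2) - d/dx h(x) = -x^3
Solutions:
 h(x) = C1 + x^4/4 - 7*x^3/6 + 2*sin(x/2)


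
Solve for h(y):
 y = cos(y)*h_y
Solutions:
 h(y) = C1 + Integral(y/cos(y), y)


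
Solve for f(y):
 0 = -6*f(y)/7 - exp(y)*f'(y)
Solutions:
 f(y) = C1*exp(6*exp(-y)/7)


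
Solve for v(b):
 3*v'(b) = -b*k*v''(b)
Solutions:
 v(b) = C1 + b^(((re(k) - 3)*re(k) + im(k)^2)/(re(k)^2 + im(k)^2))*(C2*sin(3*log(b)*Abs(im(k))/(re(k)^2 + im(k)^2)) + C3*cos(3*log(b)*im(k)/(re(k)^2 + im(k)^2)))


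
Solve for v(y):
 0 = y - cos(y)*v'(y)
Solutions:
 v(y) = C1 + Integral(y/cos(y), y)


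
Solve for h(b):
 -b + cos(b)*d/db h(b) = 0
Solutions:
 h(b) = C1 + Integral(b/cos(b), b)


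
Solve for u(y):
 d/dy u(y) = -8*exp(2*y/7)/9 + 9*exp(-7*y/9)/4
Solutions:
 u(y) = C1 - 28*exp(2*y/7)/9 - 81*exp(-7*y/9)/28


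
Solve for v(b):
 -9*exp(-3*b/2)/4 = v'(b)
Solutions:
 v(b) = C1 + 3*exp(-3*b/2)/2


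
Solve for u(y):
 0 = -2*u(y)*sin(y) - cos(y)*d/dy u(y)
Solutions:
 u(y) = C1*cos(y)^2


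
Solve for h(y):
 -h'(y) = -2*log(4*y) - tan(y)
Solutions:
 h(y) = C1 + 2*y*log(y) - 2*y + 4*y*log(2) - log(cos(y))


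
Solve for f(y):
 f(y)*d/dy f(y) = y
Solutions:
 f(y) = -sqrt(C1 + y^2)
 f(y) = sqrt(C1 + y^2)


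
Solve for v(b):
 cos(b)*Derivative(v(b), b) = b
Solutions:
 v(b) = C1 + Integral(b/cos(b), b)


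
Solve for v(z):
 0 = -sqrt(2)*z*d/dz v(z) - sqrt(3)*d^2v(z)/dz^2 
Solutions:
 v(z) = C1 + C2*erf(6^(3/4)*z/6)


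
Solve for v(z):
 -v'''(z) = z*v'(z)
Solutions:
 v(z) = C1 + Integral(C2*airyai(-z) + C3*airybi(-z), z)


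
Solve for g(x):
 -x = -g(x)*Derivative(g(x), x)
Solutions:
 g(x) = -sqrt(C1 + x^2)
 g(x) = sqrt(C1 + x^2)


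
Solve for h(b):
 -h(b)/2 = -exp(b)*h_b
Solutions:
 h(b) = C1*exp(-exp(-b)/2)


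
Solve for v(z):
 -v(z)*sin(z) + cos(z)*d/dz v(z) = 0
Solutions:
 v(z) = C1/cos(z)


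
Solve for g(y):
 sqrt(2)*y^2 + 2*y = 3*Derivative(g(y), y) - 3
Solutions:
 g(y) = C1 + sqrt(2)*y^3/9 + y^2/3 + y


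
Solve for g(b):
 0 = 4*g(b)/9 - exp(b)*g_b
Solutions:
 g(b) = C1*exp(-4*exp(-b)/9)


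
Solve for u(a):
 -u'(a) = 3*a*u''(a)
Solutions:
 u(a) = C1 + C2*a^(2/3)


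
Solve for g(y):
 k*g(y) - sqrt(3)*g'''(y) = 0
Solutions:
 g(y) = C1*exp(3^(5/6)*k^(1/3)*y/3) + C2*exp(k^(1/3)*y*(-3^(5/6) + 3*3^(1/3)*I)/6) + C3*exp(-k^(1/3)*y*(3^(5/6) + 3*3^(1/3)*I)/6)


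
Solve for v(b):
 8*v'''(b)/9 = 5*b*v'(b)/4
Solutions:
 v(b) = C1 + Integral(C2*airyai(90^(1/3)*b/4) + C3*airybi(90^(1/3)*b/4), b)


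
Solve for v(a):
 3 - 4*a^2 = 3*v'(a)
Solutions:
 v(a) = C1 - 4*a^3/9 + a


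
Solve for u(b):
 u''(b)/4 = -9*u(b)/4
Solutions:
 u(b) = C1*sin(3*b) + C2*cos(3*b)


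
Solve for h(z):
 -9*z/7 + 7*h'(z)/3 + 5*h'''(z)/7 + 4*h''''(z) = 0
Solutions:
 h(z) = C1 + C2*exp(z*(-10 + 25/(588*sqrt(86561) + 172997)^(1/3) + (588*sqrt(86561) + 172997)^(1/3))/168)*sin(sqrt(3)*z*(-(588*sqrt(86561) + 172997)^(1/3) + 25/(588*sqrt(86561) + 172997)^(1/3))/168) + C3*exp(z*(-10 + 25/(588*sqrt(86561) + 172997)^(1/3) + (588*sqrt(86561) + 172997)^(1/3))/168)*cos(sqrt(3)*z*(-(588*sqrt(86561) + 172997)^(1/3) + 25/(588*sqrt(86561) + 172997)^(1/3))/168) + C4*exp(-z*(25/(588*sqrt(86561) + 172997)^(1/3) + 5 + (588*sqrt(86561) + 172997)^(1/3))/84) + 27*z^2/98


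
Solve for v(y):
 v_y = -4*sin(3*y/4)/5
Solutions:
 v(y) = C1 + 16*cos(3*y/4)/15


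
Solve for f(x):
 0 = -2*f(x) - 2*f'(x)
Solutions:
 f(x) = C1*exp(-x)


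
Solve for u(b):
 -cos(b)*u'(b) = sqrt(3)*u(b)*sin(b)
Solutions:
 u(b) = C1*cos(b)^(sqrt(3))


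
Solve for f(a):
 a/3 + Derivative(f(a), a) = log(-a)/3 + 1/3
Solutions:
 f(a) = C1 - a^2/6 + a*log(-a)/3


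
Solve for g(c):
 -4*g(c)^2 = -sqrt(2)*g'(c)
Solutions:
 g(c) = -1/(C1 + 2*sqrt(2)*c)


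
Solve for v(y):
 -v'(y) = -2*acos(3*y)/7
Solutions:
 v(y) = C1 + 2*y*acos(3*y)/7 - 2*sqrt(1 - 9*y^2)/21


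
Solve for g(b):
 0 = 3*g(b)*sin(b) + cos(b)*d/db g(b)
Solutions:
 g(b) = C1*cos(b)^3


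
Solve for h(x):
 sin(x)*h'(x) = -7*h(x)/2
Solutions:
 h(x) = C1*(cos(x) + 1)^(7/4)/(cos(x) - 1)^(7/4)


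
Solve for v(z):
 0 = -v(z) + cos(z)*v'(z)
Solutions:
 v(z) = C1*sqrt(sin(z) + 1)/sqrt(sin(z) - 1)


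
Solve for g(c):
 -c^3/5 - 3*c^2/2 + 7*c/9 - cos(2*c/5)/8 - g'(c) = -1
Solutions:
 g(c) = C1 - c^4/20 - c^3/2 + 7*c^2/18 + c - 5*sin(2*c/5)/16


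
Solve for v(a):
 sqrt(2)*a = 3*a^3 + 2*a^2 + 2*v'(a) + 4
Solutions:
 v(a) = C1 - 3*a^4/8 - a^3/3 + sqrt(2)*a^2/4 - 2*a


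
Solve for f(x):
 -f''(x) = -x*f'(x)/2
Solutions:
 f(x) = C1 + C2*erfi(x/2)


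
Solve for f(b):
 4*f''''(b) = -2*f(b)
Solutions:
 f(b) = (C1*sin(2^(1/4)*b/2) + C2*cos(2^(1/4)*b/2))*exp(-2^(1/4)*b/2) + (C3*sin(2^(1/4)*b/2) + C4*cos(2^(1/4)*b/2))*exp(2^(1/4)*b/2)


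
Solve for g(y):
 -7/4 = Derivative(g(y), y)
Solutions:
 g(y) = C1 - 7*y/4


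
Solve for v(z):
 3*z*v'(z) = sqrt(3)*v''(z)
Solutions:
 v(z) = C1 + C2*erfi(sqrt(2)*3^(1/4)*z/2)


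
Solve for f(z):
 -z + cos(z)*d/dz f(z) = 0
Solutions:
 f(z) = C1 + Integral(z/cos(z), z)


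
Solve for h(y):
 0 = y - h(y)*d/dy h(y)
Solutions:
 h(y) = -sqrt(C1 + y^2)
 h(y) = sqrt(C1 + y^2)


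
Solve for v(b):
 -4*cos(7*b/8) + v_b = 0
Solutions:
 v(b) = C1 + 32*sin(7*b/8)/7


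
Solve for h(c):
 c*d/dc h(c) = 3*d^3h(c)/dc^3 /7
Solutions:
 h(c) = C1 + Integral(C2*airyai(3^(2/3)*7^(1/3)*c/3) + C3*airybi(3^(2/3)*7^(1/3)*c/3), c)


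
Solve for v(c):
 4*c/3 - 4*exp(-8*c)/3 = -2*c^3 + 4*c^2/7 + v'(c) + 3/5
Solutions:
 v(c) = C1 + c^4/2 - 4*c^3/21 + 2*c^2/3 - 3*c/5 + exp(-8*c)/6


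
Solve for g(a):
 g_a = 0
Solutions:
 g(a) = C1


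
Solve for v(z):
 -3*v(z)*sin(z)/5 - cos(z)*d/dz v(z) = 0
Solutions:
 v(z) = C1*cos(z)^(3/5)


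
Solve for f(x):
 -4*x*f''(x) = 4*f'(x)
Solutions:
 f(x) = C1 + C2*log(x)


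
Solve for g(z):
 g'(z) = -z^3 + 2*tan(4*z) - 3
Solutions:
 g(z) = C1 - z^4/4 - 3*z - log(cos(4*z))/2


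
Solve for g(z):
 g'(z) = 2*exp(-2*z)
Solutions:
 g(z) = C1 - exp(-2*z)


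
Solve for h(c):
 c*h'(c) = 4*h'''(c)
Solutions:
 h(c) = C1 + Integral(C2*airyai(2^(1/3)*c/2) + C3*airybi(2^(1/3)*c/2), c)


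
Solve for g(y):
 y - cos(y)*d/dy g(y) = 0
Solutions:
 g(y) = C1 + Integral(y/cos(y), y)


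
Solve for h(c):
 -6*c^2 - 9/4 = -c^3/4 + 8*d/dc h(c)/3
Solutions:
 h(c) = C1 + 3*c^4/128 - 3*c^3/4 - 27*c/32


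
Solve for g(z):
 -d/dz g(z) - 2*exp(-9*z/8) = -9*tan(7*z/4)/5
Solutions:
 g(z) = C1 + 18*log(tan(7*z/4)^2 + 1)/35 + 16*exp(-9*z/8)/9


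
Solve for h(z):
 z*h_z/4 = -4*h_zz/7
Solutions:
 h(z) = C1 + C2*erf(sqrt(14)*z/8)


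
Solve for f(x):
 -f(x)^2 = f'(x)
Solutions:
 f(x) = 1/(C1 + x)


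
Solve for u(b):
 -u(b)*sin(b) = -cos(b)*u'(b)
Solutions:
 u(b) = C1/cos(b)


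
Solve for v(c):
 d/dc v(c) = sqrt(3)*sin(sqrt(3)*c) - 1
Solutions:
 v(c) = C1 - c - cos(sqrt(3)*c)


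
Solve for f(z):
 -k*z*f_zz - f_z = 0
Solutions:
 f(z) = C1 + z^(((re(k) - 1)*re(k) + im(k)^2)/(re(k)^2 + im(k)^2))*(C2*sin(log(z)*Abs(im(k))/(re(k)^2 + im(k)^2)) + C3*cos(log(z)*im(k)/(re(k)^2 + im(k)^2)))


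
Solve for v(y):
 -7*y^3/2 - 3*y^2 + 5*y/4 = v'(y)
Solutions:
 v(y) = C1 - 7*y^4/8 - y^3 + 5*y^2/8


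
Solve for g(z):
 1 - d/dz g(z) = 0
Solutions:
 g(z) = C1 + z


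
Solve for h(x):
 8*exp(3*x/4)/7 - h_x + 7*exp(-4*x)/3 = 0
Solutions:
 h(x) = C1 + 32*exp(3*x/4)/21 - 7*exp(-4*x)/12


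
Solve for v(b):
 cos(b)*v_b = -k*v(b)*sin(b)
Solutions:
 v(b) = C1*exp(k*log(cos(b)))


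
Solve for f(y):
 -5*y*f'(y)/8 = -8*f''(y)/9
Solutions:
 f(y) = C1 + C2*erfi(3*sqrt(10)*y/16)


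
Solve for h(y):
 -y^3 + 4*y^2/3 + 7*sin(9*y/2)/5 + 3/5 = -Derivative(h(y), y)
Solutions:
 h(y) = C1 + y^4/4 - 4*y^3/9 - 3*y/5 + 14*cos(9*y/2)/45


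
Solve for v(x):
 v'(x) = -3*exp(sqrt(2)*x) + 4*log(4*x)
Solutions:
 v(x) = C1 + 4*x*log(x) + 4*x*(-1 + 2*log(2)) - 3*sqrt(2)*exp(sqrt(2)*x)/2


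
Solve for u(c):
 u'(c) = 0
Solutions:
 u(c) = C1


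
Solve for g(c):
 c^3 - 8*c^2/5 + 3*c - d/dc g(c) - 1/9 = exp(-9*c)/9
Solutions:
 g(c) = C1 + c^4/4 - 8*c^3/15 + 3*c^2/2 - c/9 + exp(-9*c)/81


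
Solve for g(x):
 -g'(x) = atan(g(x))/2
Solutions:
 Integral(1/atan(_y), (_y, g(x))) = C1 - x/2


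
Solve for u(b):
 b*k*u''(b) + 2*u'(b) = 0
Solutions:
 u(b) = C1 + b^(((re(k) - 2)*re(k) + im(k)^2)/(re(k)^2 + im(k)^2))*(C2*sin(2*log(b)*Abs(im(k))/(re(k)^2 + im(k)^2)) + C3*cos(2*log(b)*im(k)/(re(k)^2 + im(k)^2)))


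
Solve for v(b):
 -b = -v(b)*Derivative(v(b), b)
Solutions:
 v(b) = -sqrt(C1 + b^2)
 v(b) = sqrt(C1 + b^2)


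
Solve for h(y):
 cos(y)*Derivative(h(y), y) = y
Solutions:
 h(y) = C1 + Integral(y/cos(y), y)


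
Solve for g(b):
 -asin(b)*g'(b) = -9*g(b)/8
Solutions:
 g(b) = C1*exp(9*Integral(1/asin(b), b)/8)


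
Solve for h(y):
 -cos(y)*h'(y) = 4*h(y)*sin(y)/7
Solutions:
 h(y) = C1*cos(y)^(4/7)


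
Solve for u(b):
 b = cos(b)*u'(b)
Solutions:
 u(b) = C1 + Integral(b/cos(b), b)


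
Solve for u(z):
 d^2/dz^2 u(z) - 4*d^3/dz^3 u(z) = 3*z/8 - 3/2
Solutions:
 u(z) = C1 + C2*z + C3*exp(z/4) + z^3/16


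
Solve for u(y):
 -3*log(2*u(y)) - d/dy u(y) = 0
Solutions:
 Integral(1/(log(_y) + log(2)), (_y, u(y)))/3 = C1 - y


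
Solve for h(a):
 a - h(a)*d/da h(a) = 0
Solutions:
 h(a) = -sqrt(C1 + a^2)
 h(a) = sqrt(C1 + a^2)


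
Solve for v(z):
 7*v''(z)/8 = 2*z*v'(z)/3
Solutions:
 v(z) = C1 + C2*erfi(2*sqrt(42)*z/21)


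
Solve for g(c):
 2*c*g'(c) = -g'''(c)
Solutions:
 g(c) = C1 + Integral(C2*airyai(-2^(1/3)*c) + C3*airybi(-2^(1/3)*c), c)


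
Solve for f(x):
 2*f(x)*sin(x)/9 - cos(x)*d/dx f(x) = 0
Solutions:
 f(x) = C1/cos(x)^(2/9)


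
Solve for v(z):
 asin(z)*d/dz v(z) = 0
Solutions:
 v(z) = C1


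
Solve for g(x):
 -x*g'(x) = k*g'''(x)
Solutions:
 g(x) = C1 + Integral(C2*airyai(x*(-1/k)^(1/3)) + C3*airybi(x*(-1/k)^(1/3)), x)


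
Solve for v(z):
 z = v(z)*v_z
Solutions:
 v(z) = -sqrt(C1 + z^2)
 v(z) = sqrt(C1 + z^2)


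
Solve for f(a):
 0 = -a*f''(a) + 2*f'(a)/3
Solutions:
 f(a) = C1 + C2*a^(5/3)


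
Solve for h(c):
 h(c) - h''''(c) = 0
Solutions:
 h(c) = C1*exp(-c) + C2*exp(c) + C3*sin(c) + C4*cos(c)


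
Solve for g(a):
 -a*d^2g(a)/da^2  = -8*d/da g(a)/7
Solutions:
 g(a) = C1 + C2*a^(15/7)


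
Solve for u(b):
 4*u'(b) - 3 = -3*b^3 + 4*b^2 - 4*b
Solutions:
 u(b) = C1 - 3*b^4/16 + b^3/3 - b^2/2 + 3*b/4


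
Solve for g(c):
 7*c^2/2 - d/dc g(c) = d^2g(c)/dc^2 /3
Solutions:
 g(c) = C1 + C2*exp(-3*c) + 7*c^3/6 - 7*c^2/6 + 7*c/9


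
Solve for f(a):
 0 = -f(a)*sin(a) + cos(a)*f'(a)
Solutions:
 f(a) = C1/cos(a)


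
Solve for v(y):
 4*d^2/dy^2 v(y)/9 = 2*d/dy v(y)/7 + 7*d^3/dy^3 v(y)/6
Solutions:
 v(y) = C1 + (C2*sin(2*sqrt(23)*y/21) + C3*cos(2*sqrt(23)*y/21))*exp(4*y/21)


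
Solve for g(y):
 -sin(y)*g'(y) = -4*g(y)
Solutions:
 g(y) = C1*(cos(y)^2 - 2*cos(y) + 1)/(cos(y)^2 + 2*cos(y) + 1)


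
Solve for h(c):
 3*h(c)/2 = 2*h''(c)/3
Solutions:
 h(c) = C1*exp(-3*c/2) + C2*exp(3*c/2)


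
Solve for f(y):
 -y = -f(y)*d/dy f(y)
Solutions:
 f(y) = -sqrt(C1 + y^2)
 f(y) = sqrt(C1 + y^2)


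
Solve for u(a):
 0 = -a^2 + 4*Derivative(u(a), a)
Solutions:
 u(a) = C1 + a^3/12


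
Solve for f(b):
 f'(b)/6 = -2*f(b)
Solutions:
 f(b) = C1*exp(-12*b)


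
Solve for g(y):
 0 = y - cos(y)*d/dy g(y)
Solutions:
 g(y) = C1 + Integral(y/cos(y), y)


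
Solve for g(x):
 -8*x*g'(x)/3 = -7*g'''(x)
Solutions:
 g(x) = C1 + Integral(C2*airyai(2*21^(2/3)*x/21) + C3*airybi(2*21^(2/3)*x/21), x)


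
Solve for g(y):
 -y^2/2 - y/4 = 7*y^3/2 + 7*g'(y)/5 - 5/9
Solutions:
 g(y) = C1 - 5*y^4/8 - 5*y^3/42 - 5*y^2/56 + 25*y/63


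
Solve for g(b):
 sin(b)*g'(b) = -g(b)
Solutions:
 g(b) = C1*sqrt(cos(b) + 1)/sqrt(cos(b) - 1)


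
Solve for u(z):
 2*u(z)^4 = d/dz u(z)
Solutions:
 u(z) = (-1/(C1 + 6*z))^(1/3)
 u(z) = (-1/(C1 + 2*z))^(1/3)*(-3^(2/3) - 3*3^(1/6)*I)/6
 u(z) = (-1/(C1 + 2*z))^(1/3)*(-3^(2/3) + 3*3^(1/6)*I)/6


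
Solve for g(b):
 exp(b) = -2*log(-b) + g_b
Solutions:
 g(b) = C1 + 2*b*log(-b) - 2*b + exp(b)


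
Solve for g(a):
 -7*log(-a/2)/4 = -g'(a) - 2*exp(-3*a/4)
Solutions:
 g(a) = C1 + 7*a*log(-a)/4 + 7*a*(-1 - log(2))/4 + 8*exp(-3*a/4)/3


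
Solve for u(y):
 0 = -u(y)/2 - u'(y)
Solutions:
 u(y) = C1*exp(-y/2)


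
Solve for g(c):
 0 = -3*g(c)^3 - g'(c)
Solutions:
 g(c) = -sqrt(2)*sqrt(-1/(C1 - 3*c))/2
 g(c) = sqrt(2)*sqrt(-1/(C1 - 3*c))/2


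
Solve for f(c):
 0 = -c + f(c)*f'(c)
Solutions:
 f(c) = -sqrt(C1 + c^2)
 f(c) = sqrt(C1 + c^2)


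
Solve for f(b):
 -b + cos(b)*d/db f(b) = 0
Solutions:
 f(b) = C1 + Integral(b/cos(b), b)


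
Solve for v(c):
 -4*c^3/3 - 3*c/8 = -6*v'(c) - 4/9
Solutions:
 v(c) = C1 + c^4/18 + c^2/32 - 2*c/27


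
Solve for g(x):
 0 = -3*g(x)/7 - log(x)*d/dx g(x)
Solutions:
 g(x) = C1*exp(-3*li(x)/7)


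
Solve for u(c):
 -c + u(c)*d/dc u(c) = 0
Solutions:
 u(c) = -sqrt(C1 + c^2)
 u(c) = sqrt(C1 + c^2)


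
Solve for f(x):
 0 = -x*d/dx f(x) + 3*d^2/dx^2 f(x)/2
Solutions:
 f(x) = C1 + C2*erfi(sqrt(3)*x/3)


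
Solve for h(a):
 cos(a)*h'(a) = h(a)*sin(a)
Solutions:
 h(a) = C1/cos(a)


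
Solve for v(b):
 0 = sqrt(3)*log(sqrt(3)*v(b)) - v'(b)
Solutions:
 -2*sqrt(3)*Integral(1/(2*log(_y) + log(3)), (_y, v(b)))/3 = C1 - b


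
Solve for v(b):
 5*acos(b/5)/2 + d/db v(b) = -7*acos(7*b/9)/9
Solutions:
 v(b) = C1 - 5*b*acos(b/5)/2 - 7*b*acos(7*b/9)/9 + 5*sqrt(25 - b^2)/2 + sqrt(81 - 49*b^2)/9


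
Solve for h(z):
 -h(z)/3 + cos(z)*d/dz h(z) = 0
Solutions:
 h(z) = C1*(sin(z) + 1)^(1/6)/(sin(z) - 1)^(1/6)


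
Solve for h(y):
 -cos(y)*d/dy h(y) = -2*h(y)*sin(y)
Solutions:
 h(y) = C1/cos(y)^2


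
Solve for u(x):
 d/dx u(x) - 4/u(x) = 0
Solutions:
 u(x) = -sqrt(C1 + 8*x)
 u(x) = sqrt(C1 + 8*x)


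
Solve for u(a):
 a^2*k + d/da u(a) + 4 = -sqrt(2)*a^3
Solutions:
 u(a) = C1 - sqrt(2)*a^4/4 - a^3*k/3 - 4*a


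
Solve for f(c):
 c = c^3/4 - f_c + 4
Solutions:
 f(c) = C1 + c^4/16 - c^2/2 + 4*c


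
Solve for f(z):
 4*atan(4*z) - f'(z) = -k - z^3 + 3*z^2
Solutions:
 f(z) = C1 + k*z + z^4/4 - z^3 + 4*z*atan(4*z) - log(16*z^2 + 1)/2


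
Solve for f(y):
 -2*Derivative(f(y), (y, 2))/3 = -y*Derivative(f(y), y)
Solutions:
 f(y) = C1 + C2*erfi(sqrt(3)*y/2)


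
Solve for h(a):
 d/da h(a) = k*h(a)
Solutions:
 h(a) = C1*exp(a*k)


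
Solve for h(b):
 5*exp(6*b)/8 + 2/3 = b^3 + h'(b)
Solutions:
 h(b) = C1 - b^4/4 + 2*b/3 + 5*exp(6*b)/48


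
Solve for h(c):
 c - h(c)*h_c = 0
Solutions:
 h(c) = -sqrt(C1 + c^2)
 h(c) = sqrt(C1 + c^2)


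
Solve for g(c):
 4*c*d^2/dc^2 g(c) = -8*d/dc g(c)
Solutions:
 g(c) = C1 + C2/c


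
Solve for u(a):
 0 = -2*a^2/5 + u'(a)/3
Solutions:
 u(a) = C1 + 2*a^3/5


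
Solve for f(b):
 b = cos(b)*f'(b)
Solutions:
 f(b) = C1 + Integral(b/cos(b), b)


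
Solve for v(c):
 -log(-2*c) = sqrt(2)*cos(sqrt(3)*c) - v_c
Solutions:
 v(c) = C1 + c*log(-c) - c + c*log(2) + sqrt(6)*sin(sqrt(3)*c)/3


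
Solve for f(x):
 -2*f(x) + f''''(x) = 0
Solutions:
 f(x) = C1*exp(-2^(1/4)*x) + C2*exp(2^(1/4)*x) + C3*sin(2^(1/4)*x) + C4*cos(2^(1/4)*x)


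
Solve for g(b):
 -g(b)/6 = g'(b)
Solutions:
 g(b) = C1*exp(-b/6)


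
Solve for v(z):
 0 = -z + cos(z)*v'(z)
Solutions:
 v(z) = C1 + Integral(z/cos(z), z)


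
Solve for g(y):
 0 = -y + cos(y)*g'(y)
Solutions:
 g(y) = C1 + Integral(y/cos(y), y)


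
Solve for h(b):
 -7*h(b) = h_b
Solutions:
 h(b) = C1*exp(-7*b)


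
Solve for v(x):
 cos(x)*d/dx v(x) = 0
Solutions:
 v(x) = C1


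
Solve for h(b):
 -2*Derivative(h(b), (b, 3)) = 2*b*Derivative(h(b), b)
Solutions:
 h(b) = C1 + Integral(C2*airyai(-b) + C3*airybi(-b), b)


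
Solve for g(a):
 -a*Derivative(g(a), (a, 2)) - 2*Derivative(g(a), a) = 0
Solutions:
 g(a) = C1 + C2/a


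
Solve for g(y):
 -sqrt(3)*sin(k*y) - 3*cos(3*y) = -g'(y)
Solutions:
 g(y) = C1 + sin(3*y) - sqrt(3)*cos(k*y)/k


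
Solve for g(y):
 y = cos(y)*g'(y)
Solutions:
 g(y) = C1 + Integral(y/cos(y), y)


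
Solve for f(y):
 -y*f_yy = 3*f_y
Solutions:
 f(y) = C1 + C2/y^2


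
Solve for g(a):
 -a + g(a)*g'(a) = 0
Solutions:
 g(a) = -sqrt(C1 + a^2)
 g(a) = sqrt(C1 + a^2)


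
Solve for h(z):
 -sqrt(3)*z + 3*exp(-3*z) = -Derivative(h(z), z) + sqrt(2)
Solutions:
 h(z) = C1 + sqrt(3)*z^2/2 + sqrt(2)*z + exp(-3*z)


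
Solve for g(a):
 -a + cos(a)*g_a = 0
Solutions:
 g(a) = C1 + Integral(a/cos(a), a)


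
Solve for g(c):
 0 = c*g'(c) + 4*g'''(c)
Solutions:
 g(c) = C1 + Integral(C2*airyai(-2^(1/3)*c/2) + C3*airybi(-2^(1/3)*c/2), c)


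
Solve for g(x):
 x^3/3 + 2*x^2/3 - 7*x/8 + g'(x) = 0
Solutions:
 g(x) = C1 - x^4/12 - 2*x^3/9 + 7*x^2/16


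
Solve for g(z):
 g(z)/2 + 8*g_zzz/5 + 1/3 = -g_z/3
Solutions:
 g(z) = C1*exp(-10^(1/3)*z*(-(27 + sqrt(739))^(1/3) + 10^(1/3)/(27 + sqrt(739))^(1/3))/24)*sin(10^(1/3)*sqrt(3)*z*(10^(1/3)/(27 + sqrt(739))^(1/3) + (27 + sqrt(739))^(1/3))/24) + C2*exp(-10^(1/3)*z*(-(27 + sqrt(739))^(1/3) + 10^(1/3)/(27 + sqrt(739))^(1/3))/24)*cos(10^(1/3)*sqrt(3)*z*(10^(1/3)/(27 + sqrt(739))^(1/3) + (27 + sqrt(739))^(1/3))/24) + C3*exp(10^(1/3)*z*(-(27 + sqrt(739))^(1/3) + 10^(1/3)/(27 + sqrt(739))^(1/3))/12) - 2/3


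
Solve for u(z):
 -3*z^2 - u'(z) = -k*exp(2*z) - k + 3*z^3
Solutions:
 u(z) = C1 + k*z + k*exp(2*z)/2 - 3*z^4/4 - z^3


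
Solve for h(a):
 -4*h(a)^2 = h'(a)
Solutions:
 h(a) = 1/(C1 + 4*a)


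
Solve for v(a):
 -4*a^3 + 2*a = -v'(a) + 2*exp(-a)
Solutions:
 v(a) = C1 + a^4 - a^2 - 2*exp(-a)


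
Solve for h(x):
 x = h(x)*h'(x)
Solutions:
 h(x) = -sqrt(C1 + x^2)
 h(x) = sqrt(C1 + x^2)


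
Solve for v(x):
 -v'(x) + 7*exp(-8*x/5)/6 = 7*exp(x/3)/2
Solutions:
 v(x) = C1 - 21*exp(x/3)/2 - 35*exp(-8*x/5)/48


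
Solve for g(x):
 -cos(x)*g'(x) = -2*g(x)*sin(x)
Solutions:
 g(x) = C1/cos(x)^2


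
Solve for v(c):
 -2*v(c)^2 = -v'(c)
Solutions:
 v(c) = -1/(C1 + 2*c)


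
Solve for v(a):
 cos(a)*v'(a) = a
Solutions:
 v(a) = C1 + Integral(a/cos(a), a)


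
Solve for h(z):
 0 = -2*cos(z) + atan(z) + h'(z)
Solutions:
 h(z) = C1 - z*atan(z) + log(z^2 + 1)/2 + 2*sin(z)


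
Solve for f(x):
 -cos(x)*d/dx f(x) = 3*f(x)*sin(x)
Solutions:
 f(x) = C1*cos(x)^3


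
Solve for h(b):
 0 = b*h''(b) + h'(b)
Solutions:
 h(b) = C1 + C2*log(b)


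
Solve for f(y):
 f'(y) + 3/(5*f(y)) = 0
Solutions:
 f(y) = -sqrt(C1 - 30*y)/5
 f(y) = sqrt(C1 - 30*y)/5


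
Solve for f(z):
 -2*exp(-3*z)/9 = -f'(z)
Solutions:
 f(z) = C1 - 2*exp(-3*z)/27


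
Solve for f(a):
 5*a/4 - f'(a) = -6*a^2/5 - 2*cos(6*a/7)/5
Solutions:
 f(a) = C1 + 2*a^3/5 + 5*a^2/8 + 7*sin(6*a/7)/15
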